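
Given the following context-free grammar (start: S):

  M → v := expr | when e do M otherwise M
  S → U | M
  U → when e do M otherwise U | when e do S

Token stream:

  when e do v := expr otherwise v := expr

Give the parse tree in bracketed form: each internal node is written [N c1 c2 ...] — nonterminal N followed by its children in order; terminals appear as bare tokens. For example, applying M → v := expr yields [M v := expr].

S
M
when e do M otherwise M
when e do v := expr otherwise M
when e do v := expr otherwise v := expr

[S [M when e do [M v := expr] otherwise [M v := expr]]]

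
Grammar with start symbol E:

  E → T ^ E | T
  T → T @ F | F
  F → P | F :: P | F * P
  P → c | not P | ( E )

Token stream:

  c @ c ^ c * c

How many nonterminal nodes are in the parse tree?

[E [T [T [F [P c]]] @ [F [P c]]] ^ [E [T [F [F [P c]] * [P c]]]]]

13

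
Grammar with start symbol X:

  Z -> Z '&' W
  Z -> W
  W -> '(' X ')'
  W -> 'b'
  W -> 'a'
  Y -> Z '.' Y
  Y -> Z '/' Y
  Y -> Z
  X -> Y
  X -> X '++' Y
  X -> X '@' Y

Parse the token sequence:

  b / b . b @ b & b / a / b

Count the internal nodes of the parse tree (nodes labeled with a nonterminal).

[X [X [Y [Z [W b]] / [Y [Z [W b]] . [Y [Z [W b]]]]]] @ [Y [Z [Z [W b]] & [W b]] / [Y [Z [W a]] / [Y [Z [W b]]]]]]

22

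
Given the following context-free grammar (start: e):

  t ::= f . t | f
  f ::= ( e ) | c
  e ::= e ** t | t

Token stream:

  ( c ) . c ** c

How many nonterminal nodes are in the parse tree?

11

[e [e [t [f ( [e [t [f c]]] )] . [t [f c]]]] ** [t [f c]]]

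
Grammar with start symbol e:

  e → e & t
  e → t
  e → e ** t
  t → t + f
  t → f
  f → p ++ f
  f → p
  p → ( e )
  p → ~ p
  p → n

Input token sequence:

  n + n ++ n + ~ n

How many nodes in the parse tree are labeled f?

4

[e [t [t [t [f [p n]]] + [f [p n] ++ [f [p n]]]] + [f [p ~ [p n]]]]]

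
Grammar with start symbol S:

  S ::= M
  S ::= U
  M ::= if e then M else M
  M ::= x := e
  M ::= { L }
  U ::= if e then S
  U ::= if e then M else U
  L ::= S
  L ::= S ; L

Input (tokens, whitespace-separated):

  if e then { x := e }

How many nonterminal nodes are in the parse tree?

7

[S [U if e then [S [M { [L [S [M x := e]]] }]]]]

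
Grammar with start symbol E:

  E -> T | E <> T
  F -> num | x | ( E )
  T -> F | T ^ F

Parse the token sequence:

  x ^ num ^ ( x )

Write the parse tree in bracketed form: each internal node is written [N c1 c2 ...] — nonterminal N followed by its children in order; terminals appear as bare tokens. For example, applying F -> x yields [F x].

E
T
T ^ F
T ^ F ^ F
F ^ F ^ F
x ^ F ^ F
x ^ num ^ F
x ^ num ^ ( E )
x ^ num ^ ( T )
x ^ num ^ ( F )
x ^ num ^ ( x )

[E [T [T [T [F x]] ^ [F num]] ^ [F ( [E [T [F x]]] )]]]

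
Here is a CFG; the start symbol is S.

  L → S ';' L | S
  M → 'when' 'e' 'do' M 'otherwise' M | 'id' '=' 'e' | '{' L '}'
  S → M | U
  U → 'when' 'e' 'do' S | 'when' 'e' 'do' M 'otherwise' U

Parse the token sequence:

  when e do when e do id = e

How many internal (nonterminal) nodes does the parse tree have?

6

[S [U when e do [S [U when e do [S [M id = e]]]]]]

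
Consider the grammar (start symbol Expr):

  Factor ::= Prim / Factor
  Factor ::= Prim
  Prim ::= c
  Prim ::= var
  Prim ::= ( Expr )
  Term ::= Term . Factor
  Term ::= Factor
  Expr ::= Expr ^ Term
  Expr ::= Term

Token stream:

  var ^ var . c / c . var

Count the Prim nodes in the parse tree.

5

[Expr [Expr [Term [Factor [Prim var]]]] ^ [Term [Term [Term [Factor [Prim var]]] . [Factor [Prim c] / [Factor [Prim c]]]] . [Factor [Prim var]]]]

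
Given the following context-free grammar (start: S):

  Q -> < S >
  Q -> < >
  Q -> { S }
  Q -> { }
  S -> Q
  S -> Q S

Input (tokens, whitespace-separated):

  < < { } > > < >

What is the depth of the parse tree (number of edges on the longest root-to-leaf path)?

6

[S [Q < [S [Q < [S [Q { }]] >]] >] [S [Q < >]]]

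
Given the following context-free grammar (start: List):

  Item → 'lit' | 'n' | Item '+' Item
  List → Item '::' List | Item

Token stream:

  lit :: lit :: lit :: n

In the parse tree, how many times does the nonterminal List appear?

4

[List [Item lit] :: [List [Item lit] :: [List [Item lit] :: [List [Item n]]]]]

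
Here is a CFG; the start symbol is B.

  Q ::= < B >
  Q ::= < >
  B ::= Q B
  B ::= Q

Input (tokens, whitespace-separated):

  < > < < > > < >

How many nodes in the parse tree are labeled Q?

[B [Q < >] [B [Q < [B [Q < >]] >] [B [Q < >]]]]

4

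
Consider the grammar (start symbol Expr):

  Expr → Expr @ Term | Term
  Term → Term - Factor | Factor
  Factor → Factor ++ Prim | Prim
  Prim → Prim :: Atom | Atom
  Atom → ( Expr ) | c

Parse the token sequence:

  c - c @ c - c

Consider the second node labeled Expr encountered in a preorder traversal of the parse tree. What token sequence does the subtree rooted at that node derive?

[Expr [Expr [Term [Term [Factor [Prim [Atom c]]]] - [Factor [Prim [Atom c]]]]] @ [Term [Term [Factor [Prim [Atom c]]]] - [Factor [Prim [Atom c]]]]]

c - c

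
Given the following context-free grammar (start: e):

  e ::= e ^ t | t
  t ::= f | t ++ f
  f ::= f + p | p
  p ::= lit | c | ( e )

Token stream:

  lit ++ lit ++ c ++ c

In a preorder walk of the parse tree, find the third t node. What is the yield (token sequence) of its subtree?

lit ++ lit

[e [t [t [t [t [f [p lit]]] ++ [f [p lit]]] ++ [f [p c]]] ++ [f [p c]]]]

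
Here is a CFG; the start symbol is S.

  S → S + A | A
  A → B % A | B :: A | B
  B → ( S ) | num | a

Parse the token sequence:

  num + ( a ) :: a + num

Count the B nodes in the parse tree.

5

[S [S [S [A [B num]]] + [A [B ( [S [A [B a]]] )] :: [A [B a]]]] + [A [B num]]]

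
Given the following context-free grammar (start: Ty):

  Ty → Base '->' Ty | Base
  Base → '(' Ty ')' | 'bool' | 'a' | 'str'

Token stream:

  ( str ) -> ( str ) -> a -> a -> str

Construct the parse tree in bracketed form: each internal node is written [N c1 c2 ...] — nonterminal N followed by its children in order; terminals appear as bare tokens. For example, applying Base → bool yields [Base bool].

Ty
Base -> Ty
( Ty ) -> Ty
( Base ) -> Ty
( str ) -> Ty
( str ) -> Base -> Ty
( str ) -> ( Ty ) -> Ty
( str ) -> ( Base ) -> Ty
( str ) -> ( str ) -> Ty
( str ) -> ( str ) -> Base -> Ty
( str ) -> ( str ) -> a -> Ty
( str ) -> ( str ) -> a -> Base -> Ty
( str ) -> ( str ) -> a -> a -> Ty
( str ) -> ( str ) -> a -> a -> Base
( str ) -> ( str ) -> a -> a -> str

[Ty [Base ( [Ty [Base str]] )] -> [Ty [Base ( [Ty [Base str]] )] -> [Ty [Base a] -> [Ty [Base a] -> [Ty [Base str]]]]]]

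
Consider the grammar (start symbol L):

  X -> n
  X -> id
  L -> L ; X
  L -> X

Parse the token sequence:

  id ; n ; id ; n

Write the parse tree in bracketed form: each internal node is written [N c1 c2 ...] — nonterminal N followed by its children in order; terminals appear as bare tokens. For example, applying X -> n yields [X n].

[L [L [L [L [X id]] ; [X n]] ; [X id]] ; [X n]]

L
L ; X
L ; X ; X
L ; X ; X ; X
X ; X ; X ; X
id ; X ; X ; X
id ; n ; X ; X
id ; n ; id ; X
id ; n ; id ; n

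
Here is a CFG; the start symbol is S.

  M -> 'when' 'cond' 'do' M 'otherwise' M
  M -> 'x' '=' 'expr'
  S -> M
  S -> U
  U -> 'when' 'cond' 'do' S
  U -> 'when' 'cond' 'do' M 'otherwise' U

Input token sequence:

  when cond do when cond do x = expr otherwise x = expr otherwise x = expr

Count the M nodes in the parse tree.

[S [M when cond do [M when cond do [M x = expr] otherwise [M x = expr]] otherwise [M x = expr]]]

5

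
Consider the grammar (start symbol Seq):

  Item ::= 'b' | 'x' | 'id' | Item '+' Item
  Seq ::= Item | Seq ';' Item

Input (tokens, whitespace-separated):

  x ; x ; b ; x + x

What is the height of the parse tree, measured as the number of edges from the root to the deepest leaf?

5

[Seq [Seq [Seq [Seq [Item x]] ; [Item x]] ; [Item b]] ; [Item [Item x] + [Item x]]]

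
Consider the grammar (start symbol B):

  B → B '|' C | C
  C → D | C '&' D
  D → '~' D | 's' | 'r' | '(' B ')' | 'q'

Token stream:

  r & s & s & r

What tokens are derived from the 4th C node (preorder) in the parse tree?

[B [C [C [C [C [D r]] & [D s]] & [D s]] & [D r]]]

r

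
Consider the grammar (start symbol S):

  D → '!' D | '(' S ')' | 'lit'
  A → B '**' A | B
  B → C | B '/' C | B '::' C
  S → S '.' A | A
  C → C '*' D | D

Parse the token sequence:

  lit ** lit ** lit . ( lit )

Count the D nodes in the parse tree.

5

[S [S [A [B [C [D lit]]] ** [A [B [C [D lit]]] ** [A [B [C [D lit]]]]]]] . [A [B [C [D ( [S [A [B [C [D lit]]]]] )]]]]]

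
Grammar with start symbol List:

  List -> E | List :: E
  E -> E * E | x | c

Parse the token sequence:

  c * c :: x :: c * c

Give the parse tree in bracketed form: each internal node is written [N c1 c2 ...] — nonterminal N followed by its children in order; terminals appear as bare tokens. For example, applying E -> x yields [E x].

[List [List [List [E [E c] * [E c]]] :: [E x]] :: [E [E c] * [E c]]]

List
List :: E
List :: E :: E
E :: E :: E
E * E :: E :: E
c * E :: E :: E
c * c :: E :: E
c * c :: x :: E
c * c :: x :: E * E
c * c :: x :: c * E
c * c :: x :: c * c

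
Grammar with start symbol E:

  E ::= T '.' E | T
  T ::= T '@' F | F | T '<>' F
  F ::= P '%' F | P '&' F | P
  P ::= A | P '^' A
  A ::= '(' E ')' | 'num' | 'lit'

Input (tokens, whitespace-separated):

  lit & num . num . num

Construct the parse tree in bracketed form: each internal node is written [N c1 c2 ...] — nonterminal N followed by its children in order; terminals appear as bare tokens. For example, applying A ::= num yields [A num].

[E [T [F [P [A lit]] & [F [P [A num]]]]] . [E [T [F [P [A num]]]] . [E [T [F [P [A num]]]]]]]

E
T . E
F . E
P & F . E
A & F . E
lit & F . E
lit & P . E
lit & A . E
lit & num . E
lit & num . T . E
lit & num . F . E
lit & num . P . E
lit & num . A . E
lit & num . num . E
lit & num . num . T
lit & num . num . F
lit & num . num . P
lit & num . num . A
lit & num . num . num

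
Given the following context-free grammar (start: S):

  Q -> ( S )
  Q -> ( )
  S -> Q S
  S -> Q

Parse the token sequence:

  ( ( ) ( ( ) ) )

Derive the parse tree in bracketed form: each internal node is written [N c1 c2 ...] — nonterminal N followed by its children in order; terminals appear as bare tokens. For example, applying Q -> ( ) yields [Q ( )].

[S [Q ( [S [Q ( )] [S [Q ( [S [Q ( )]] )]]] )]]

S
Q
( S )
( Q S )
( ( ) S )
( ( ) Q )
( ( ) ( S ) )
( ( ) ( Q ) )
( ( ) ( ( ) ) )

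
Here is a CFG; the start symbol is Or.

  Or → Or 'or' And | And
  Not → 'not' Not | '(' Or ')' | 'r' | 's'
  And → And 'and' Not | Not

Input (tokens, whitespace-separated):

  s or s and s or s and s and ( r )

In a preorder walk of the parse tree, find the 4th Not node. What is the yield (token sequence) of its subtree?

s

[Or [Or [Or [And [Not s]]] or [And [And [Not s]] and [Not s]]] or [And [And [And [Not s]] and [Not s]] and [Not ( [Or [And [Not r]]] )]]]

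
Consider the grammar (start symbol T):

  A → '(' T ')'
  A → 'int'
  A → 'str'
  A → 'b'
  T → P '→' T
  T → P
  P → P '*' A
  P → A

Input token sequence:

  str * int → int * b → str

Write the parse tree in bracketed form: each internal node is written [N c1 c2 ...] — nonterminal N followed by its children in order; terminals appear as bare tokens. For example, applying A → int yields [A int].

[T [P [P [A str]] * [A int]] → [T [P [P [A int]] * [A b]] → [T [P [A str]]]]]

T
P → T
P * A → T
A * A → T
str * A → T
str * int → T
str * int → P → T
str * int → P * A → T
str * int → A * A → T
str * int → int * A → T
str * int → int * b → T
str * int → int * b → P
str * int → int * b → A
str * int → int * b → str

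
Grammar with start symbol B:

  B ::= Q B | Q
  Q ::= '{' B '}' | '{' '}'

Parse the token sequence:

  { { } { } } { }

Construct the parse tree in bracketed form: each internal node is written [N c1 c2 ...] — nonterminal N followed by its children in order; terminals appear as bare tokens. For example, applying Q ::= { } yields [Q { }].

[B [Q { [B [Q { }] [B [Q { }]]] }] [B [Q { }]]]

B
Q B
{ B } B
{ Q B } B
{ { } B } B
{ { } Q } B
{ { } { } } B
{ { } { } } Q
{ { } { } } { }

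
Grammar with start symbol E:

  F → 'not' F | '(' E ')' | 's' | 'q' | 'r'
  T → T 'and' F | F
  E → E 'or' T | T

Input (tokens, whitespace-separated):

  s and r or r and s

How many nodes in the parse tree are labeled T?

[E [E [T [T [F s]] and [F r]]] or [T [T [F r]] and [F s]]]

4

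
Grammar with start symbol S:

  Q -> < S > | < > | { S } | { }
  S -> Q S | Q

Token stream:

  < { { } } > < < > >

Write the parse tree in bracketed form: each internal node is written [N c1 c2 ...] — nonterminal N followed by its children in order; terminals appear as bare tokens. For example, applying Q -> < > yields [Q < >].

S
Q S
< S > S
< Q > S
< { S } > S
< { Q } > S
< { { } } > S
< { { } } > Q
< { { } } > < S >
< { { } } > < Q >
< { { } } > < < > >

[S [Q < [S [Q { [S [Q { }]] }]] >] [S [Q < [S [Q < >]] >]]]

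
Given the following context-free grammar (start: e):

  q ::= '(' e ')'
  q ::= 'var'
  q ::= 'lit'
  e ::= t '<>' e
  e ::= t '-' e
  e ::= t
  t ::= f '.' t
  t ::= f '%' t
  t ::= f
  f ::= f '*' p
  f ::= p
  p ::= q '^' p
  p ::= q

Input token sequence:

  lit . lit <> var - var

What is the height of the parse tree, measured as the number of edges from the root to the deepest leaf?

7

[e [t [f [p [q lit]]] . [t [f [p [q lit]]]]] <> [e [t [f [p [q var]]]] - [e [t [f [p [q var]]]]]]]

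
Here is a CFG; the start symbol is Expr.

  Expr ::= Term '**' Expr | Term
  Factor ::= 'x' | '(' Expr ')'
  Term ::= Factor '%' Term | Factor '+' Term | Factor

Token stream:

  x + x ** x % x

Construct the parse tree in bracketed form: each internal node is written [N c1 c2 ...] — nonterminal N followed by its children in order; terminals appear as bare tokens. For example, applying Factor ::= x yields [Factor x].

[Expr [Term [Factor x] + [Term [Factor x]]] ** [Expr [Term [Factor x] % [Term [Factor x]]]]]

Expr
Term ** Expr
Factor + Term ** Expr
x + Term ** Expr
x + Factor ** Expr
x + x ** Expr
x + x ** Term
x + x ** Factor % Term
x + x ** x % Term
x + x ** x % Factor
x + x ** x % x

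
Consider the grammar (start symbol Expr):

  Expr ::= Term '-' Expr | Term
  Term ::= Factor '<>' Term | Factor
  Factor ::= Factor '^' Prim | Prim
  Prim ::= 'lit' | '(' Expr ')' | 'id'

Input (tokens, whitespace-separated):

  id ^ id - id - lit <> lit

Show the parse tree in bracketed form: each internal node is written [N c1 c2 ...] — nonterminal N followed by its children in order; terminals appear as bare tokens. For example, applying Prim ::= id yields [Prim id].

[Expr [Term [Factor [Factor [Prim id]] ^ [Prim id]]] - [Expr [Term [Factor [Prim id]]] - [Expr [Term [Factor [Prim lit]] <> [Term [Factor [Prim lit]]]]]]]

Expr
Term - Expr
Factor - Expr
Factor ^ Prim - Expr
Prim ^ Prim - Expr
id ^ Prim - Expr
id ^ id - Expr
id ^ id - Term - Expr
id ^ id - Factor - Expr
id ^ id - Prim - Expr
id ^ id - id - Expr
id ^ id - id - Term
id ^ id - id - Factor <> Term
id ^ id - id - Prim <> Term
id ^ id - id - lit <> Term
id ^ id - id - lit <> Factor
id ^ id - id - lit <> Prim
id ^ id - id - lit <> lit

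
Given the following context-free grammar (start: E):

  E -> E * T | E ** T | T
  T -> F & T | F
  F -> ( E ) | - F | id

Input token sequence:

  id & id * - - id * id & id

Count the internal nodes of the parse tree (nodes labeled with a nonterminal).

[E [E [E [T [F id] & [T [F id]]]] * [T [F - [F - [F id]]]]] * [T [F id] & [T [F id]]]]

15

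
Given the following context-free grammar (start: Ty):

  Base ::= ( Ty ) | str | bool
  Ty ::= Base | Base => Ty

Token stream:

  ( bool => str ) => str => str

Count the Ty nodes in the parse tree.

5

[Ty [Base ( [Ty [Base bool] => [Ty [Base str]]] )] => [Ty [Base str] => [Ty [Base str]]]]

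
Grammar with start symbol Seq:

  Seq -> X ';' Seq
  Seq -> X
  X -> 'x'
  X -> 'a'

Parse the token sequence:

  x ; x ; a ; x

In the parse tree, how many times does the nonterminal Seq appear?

[Seq [X x] ; [Seq [X x] ; [Seq [X a] ; [Seq [X x]]]]]

4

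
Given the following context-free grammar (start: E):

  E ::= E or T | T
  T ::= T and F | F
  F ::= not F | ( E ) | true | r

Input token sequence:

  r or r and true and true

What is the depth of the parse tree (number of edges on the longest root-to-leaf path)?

5

[E [E [T [F r]]] or [T [T [T [F r]] and [F true]] and [F true]]]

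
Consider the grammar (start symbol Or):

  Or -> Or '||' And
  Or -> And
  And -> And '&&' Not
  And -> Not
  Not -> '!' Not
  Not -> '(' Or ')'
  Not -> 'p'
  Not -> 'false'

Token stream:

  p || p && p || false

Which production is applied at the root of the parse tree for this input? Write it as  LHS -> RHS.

[Or [Or [Or [And [Not p]]] || [And [And [Not p]] && [Not p]]] || [And [Not false]]]

Or -> Or '||' And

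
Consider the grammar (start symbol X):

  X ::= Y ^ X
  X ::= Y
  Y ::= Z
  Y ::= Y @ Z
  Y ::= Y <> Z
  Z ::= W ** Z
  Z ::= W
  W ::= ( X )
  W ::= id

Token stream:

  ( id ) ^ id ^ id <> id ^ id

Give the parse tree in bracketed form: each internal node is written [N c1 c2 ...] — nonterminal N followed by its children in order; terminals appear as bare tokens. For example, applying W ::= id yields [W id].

X
Y ^ X
Z ^ X
W ^ X
( X ) ^ X
( Y ) ^ X
( Z ) ^ X
( W ) ^ X
( id ) ^ X
( id ) ^ Y ^ X
( id ) ^ Z ^ X
( id ) ^ W ^ X
( id ) ^ id ^ X
( id ) ^ id ^ Y ^ X
( id ) ^ id ^ Y <> Z ^ X
( id ) ^ id ^ Z <> Z ^ X
( id ) ^ id ^ W <> Z ^ X
( id ) ^ id ^ id <> Z ^ X
( id ) ^ id ^ id <> W ^ X
( id ) ^ id ^ id <> id ^ X
( id ) ^ id ^ id <> id ^ Y
( id ) ^ id ^ id <> id ^ Z
( id ) ^ id ^ id <> id ^ W
( id ) ^ id ^ id <> id ^ id

[X [Y [Z [W ( [X [Y [Z [W id]]]] )]]] ^ [X [Y [Z [W id]]] ^ [X [Y [Y [Z [W id]]] <> [Z [W id]]] ^ [X [Y [Z [W id]]]]]]]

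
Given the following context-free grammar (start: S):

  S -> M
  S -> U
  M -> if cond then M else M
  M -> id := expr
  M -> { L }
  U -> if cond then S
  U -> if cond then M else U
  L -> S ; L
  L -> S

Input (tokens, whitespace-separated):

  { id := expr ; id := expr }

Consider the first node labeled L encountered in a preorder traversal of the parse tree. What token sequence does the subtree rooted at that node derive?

id := expr ; id := expr

[S [M { [L [S [M id := expr]] ; [L [S [M id := expr]]]] }]]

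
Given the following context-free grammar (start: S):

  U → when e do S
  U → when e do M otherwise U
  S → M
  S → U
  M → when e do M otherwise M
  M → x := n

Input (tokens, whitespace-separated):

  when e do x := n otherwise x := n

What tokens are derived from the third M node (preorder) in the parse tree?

[S [M when e do [M x := n] otherwise [M x := n]]]

x := n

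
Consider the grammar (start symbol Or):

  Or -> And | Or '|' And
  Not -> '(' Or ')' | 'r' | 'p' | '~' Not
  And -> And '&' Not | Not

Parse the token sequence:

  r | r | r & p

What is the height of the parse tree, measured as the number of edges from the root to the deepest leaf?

5

[Or [Or [Or [And [Not r]]] | [And [Not r]]] | [And [And [Not r]] & [Not p]]]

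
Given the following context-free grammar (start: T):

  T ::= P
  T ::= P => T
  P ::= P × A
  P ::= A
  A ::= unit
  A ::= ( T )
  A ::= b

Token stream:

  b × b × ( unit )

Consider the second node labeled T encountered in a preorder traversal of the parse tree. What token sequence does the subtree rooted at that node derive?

unit

[T [P [P [P [A b]] × [A b]] × [A ( [T [P [A unit]]] )]]]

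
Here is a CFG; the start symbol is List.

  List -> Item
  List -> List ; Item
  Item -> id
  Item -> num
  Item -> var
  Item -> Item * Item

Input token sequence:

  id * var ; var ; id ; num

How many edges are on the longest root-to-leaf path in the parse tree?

6

[List [List [List [List [Item [Item id] * [Item var]]] ; [Item var]] ; [Item id]] ; [Item num]]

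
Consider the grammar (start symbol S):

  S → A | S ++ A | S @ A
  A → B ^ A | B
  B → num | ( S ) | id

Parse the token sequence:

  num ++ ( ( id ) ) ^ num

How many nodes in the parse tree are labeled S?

[S [S [A [B num]]] ++ [A [B ( [S [A [B ( [S [A [B id]]] )]]] )] ^ [A [B num]]]]

4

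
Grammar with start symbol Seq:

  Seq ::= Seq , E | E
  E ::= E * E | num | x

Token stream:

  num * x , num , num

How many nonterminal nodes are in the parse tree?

[Seq [Seq [Seq [E [E num] * [E x]]] , [E num]] , [E num]]

8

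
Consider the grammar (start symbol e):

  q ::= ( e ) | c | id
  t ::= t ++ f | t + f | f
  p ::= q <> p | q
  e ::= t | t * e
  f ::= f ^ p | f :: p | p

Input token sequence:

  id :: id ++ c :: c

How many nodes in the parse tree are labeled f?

[e [t [t [f [f [p [q id]]] :: [p [q id]]]] ++ [f [f [p [q c]]] :: [p [q c]]]]]

4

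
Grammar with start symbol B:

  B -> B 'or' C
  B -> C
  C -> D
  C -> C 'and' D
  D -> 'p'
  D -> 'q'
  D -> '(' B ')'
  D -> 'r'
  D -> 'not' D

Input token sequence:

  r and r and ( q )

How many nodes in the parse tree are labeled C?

[B [C [C [C [D r]] and [D r]] and [D ( [B [C [D q]]] )]]]

4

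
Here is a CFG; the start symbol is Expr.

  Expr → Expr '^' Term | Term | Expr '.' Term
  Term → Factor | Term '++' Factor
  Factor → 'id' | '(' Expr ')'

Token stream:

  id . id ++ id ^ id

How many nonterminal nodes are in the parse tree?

11

[Expr [Expr [Expr [Term [Factor id]]] . [Term [Term [Factor id]] ++ [Factor id]]] ^ [Term [Factor id]]]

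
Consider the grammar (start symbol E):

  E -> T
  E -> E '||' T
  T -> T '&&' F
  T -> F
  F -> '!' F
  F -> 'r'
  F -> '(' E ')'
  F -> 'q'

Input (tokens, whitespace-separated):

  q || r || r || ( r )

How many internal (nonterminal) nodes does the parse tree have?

[E [E [E [E [T [F q]]] || [T [F r]]] || [T [F r]]] || [T [F ( [E [T [F r]]] )]]]

15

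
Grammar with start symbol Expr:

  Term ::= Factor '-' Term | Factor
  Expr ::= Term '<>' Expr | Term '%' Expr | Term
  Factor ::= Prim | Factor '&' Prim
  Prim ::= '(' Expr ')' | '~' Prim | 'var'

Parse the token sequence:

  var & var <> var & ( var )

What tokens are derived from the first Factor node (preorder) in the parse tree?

var & var

[Expr [Term [Factor [Factor [Prim var]] & [Prim var]]] <> [Expr [Term [Factor [Factor [Prim var]] & [Prim ( [Expr [Term [Factor [Prim var]]]] )]]]]]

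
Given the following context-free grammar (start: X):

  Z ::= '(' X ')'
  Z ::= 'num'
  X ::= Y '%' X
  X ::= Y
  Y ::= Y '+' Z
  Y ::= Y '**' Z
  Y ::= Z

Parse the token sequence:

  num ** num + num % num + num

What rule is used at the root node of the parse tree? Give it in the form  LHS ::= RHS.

[X [Y [Y [Y [Z num]] ** [Z num]] + [Z num]] % [X [Y [Y [Z num]] + [Z num]]]]

X ::= Y '%' X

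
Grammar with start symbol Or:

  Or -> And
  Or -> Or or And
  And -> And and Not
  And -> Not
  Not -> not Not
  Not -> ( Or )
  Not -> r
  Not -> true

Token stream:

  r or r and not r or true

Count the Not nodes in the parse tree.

[Or [Or [Or [And [Not r]]] or [And [And [Not r]] and [Not not [Not r]]]] or [And [Not true]]]

5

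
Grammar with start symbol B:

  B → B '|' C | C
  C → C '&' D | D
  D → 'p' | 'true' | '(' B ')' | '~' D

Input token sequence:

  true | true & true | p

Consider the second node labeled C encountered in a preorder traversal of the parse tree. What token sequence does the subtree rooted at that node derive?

true & true

[B [B [B [C [D true]]] | [C [C [D true]] & [D true]]] | [C [D p]]]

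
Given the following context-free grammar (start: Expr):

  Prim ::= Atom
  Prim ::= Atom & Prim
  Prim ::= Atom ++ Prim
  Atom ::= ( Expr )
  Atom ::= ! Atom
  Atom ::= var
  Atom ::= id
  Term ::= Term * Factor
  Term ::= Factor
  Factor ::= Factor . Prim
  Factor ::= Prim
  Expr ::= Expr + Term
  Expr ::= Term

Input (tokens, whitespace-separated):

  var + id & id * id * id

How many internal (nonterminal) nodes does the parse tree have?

20

[Expr [Expr [Term [Factor [Prim [Atom var]]]]] + [Term [Term [Term [Factor [Prim [Atom id] & [Prim [Atom id]]]]] * [Factor [Prim [Atom id]]]] * [Factor [Prim [Atom id]]]]]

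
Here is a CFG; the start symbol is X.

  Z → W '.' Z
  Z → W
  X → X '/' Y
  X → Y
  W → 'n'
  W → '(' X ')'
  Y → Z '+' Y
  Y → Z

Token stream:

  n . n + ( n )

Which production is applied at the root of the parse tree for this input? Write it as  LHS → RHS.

[X [Y [Z [W n] . [Z [W n]]] + [Y [Z [W ( [X [Y [Z [W n]]]] )]]]]]

X → Y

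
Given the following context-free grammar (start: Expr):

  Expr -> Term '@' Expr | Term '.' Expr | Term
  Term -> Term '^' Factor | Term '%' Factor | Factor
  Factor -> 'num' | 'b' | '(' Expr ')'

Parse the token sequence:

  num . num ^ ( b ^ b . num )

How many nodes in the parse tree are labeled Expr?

[Expr [Term [Factor num]] . [Expr [Term [Term [Factor num]] ^ [Factor ( [Expr [Term [Term [Factor b]] ^ [Factor b]] . [Expr [Term [Factor num]]]] )]]]]

4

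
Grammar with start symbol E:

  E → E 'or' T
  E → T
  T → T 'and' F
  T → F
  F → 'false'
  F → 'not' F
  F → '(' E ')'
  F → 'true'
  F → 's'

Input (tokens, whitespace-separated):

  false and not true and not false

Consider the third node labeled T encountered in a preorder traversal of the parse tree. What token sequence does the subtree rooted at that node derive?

[E [T [T [T [F false]] and [F not [F true]]] and [F not [F false]]]]

false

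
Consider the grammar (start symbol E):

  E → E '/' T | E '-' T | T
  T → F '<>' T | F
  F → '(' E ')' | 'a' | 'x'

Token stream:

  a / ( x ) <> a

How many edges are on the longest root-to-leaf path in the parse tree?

[E [E [T [F a]]] / [T [F ( [E [T [F x]]] )] <> [T [F a]]]]

6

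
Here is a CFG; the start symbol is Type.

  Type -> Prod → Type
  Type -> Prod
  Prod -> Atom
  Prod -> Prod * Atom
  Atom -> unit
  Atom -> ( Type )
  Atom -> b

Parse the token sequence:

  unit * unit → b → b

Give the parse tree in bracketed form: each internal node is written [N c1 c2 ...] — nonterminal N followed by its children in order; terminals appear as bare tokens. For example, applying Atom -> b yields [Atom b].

[Type [Prod [Prod [Atom unit]] * [Atom unit]] → [Type [Prod [Atom b]] → [Type [Prod [Atom b]]]]]

Type
Prod → Type
Prod * Atom → Type
Atom * Atom → Type
unit * Atom → Type
unit * unit → Type
unit * unit → Prod → Type
unit * unit → Atom → Type
unit * unit → b → Type
unit * unit → b → Prod
unit * unit → b → Atom
unit * unit → b → b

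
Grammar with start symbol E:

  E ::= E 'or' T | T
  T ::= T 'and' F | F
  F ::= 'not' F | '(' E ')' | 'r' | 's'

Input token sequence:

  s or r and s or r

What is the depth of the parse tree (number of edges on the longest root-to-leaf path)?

5

[E [E [E [T [F s]]] or [T [T [F r]] and [F s]]] or [T [F r]]]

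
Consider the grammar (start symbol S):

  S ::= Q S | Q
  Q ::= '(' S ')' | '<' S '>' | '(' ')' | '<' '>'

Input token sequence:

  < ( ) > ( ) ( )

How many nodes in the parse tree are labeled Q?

[S [Q < [S [Q ( )]] >] [S [Q ( )] [S [Q ( )]]]]

4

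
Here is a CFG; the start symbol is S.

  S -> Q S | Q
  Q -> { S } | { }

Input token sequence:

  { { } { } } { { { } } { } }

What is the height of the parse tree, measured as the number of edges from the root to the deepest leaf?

7

[S [Q { [S [Q { }] [S [Q { }]]] }] [S [Q { [S [Q { [S [Q { }]] }] [S [Q { }]]] }]]]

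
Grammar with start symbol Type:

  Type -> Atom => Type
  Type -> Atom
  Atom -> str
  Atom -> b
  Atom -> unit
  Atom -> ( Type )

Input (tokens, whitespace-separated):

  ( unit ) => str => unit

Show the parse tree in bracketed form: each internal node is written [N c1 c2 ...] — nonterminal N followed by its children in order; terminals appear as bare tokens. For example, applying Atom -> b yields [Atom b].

[Type [Atom ( [Type [Atom unit]] )] => [Type [Atom str] => [Type [Atom unit]]]]

Type
Atom => Type
( Type ) => Type
( Atom ) => Type
( unit ) => Type
( unit ) => Atom => Type
( unit ) => str => Type
( unit ) => str => Atom
( unit ) => str => unit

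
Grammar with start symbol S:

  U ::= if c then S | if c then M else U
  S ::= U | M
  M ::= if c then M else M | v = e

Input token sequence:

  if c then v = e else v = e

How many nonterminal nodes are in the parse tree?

[S [M if c then [M v = e] else [M v = e]]]

4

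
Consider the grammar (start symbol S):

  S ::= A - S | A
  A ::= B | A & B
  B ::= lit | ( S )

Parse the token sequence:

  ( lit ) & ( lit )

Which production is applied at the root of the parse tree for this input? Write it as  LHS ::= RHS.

S ::= A

[S [A [A [B ( [S [A [B lit]]] )]] & [B ( [S [A [B lit]]] )]]]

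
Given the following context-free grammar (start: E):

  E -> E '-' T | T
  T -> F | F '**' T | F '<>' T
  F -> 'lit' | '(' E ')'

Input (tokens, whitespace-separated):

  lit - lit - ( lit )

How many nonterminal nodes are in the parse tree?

[E [E [E [T [F lit]]] - [T [F lit]]] - [T [F ( [E [T [F lit]]] )]]]

12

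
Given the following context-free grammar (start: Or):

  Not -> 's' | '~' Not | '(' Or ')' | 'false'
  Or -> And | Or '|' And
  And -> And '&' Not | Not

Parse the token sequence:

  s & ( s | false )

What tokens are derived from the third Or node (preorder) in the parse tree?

s

[Or [And [And [Not s]] & [Not ( [Or [Or [And [Not s]]] | [And [Not false]]] )]]]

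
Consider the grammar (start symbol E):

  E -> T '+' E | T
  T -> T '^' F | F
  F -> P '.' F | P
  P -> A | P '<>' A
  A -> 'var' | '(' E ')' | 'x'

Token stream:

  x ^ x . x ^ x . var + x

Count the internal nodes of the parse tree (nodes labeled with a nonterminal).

[E [T [T [T [F [P [A x]]]] ^ [F [P [A x]] . [F [P [A x]]]]] ^ [F [P [A x]] . [F [P [A var]]]]] + [E [T [F [P [A x]]]]]]

24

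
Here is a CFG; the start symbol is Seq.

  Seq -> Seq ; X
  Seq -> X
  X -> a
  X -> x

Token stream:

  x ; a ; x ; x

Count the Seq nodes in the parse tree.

4

[Seq [Seq [Seq [Seq [X x]] ; [X a]] ; [X x]] ; [X x]]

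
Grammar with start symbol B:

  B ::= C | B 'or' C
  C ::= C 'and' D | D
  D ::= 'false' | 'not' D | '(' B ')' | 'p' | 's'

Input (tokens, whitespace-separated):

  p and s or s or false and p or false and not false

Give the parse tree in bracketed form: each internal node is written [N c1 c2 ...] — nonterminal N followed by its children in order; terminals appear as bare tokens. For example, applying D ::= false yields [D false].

[B [B [B [B [C [C [D p]] and [D s]]] or [C [D s]]] or [C [C [D false]] and [D p]]] or [C [C [D false]] and [D not [D false]]]]

B
B or C
B or C or C
B or C or C or C
C or C or C or C
C and D or C or C or C
D and D or C or C or C
p and D or C or C or C
p and s or C or C or C
p and s or D or C or C
p and s or s or C or C
p and s or s or C and D or C
p and s or s or D and D or C
p and s or s or false and D or C
p and s or s or false and p or C
p and s or s or false and p or C and D
p and s or s or false and p or D and D
p and s or s or false and p or false and D
p and s or s or false and p or false and not D
p and s or s or false and p or false and not false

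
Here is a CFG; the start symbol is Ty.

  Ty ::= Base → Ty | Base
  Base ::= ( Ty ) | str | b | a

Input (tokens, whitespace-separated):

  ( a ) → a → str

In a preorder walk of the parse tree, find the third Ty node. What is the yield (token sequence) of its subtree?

a → str

[Ty [Base ( [Ty [Base a]] )] → [Ty [Base a] → [Ty [Base str]]]]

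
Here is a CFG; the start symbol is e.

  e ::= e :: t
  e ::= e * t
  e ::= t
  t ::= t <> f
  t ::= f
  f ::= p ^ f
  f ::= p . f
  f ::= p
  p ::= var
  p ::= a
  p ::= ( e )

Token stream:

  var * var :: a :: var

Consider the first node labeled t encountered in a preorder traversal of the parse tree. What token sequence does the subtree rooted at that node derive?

var

[e [e [e [e [t [f [p var]]]] * [t [f [p var]]]] :: [t [f [p a]]]] :: [t [f [p var]]]]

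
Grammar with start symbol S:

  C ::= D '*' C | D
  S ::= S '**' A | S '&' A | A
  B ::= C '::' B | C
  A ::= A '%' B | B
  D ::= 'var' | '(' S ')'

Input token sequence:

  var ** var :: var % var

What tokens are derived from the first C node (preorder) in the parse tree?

[S [S [A [B [C [D var]]]]] ** [A [A [B [C [D var]] :: [B [C [D var]]]]] % [B [C [D var]]]]]

var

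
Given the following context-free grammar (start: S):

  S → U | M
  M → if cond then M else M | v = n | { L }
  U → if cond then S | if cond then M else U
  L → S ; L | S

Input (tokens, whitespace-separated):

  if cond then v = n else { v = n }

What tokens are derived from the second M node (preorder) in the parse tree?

v = n

[S [M if cond then [M v = n] else [M { [L [S [M v = n]]] }]]]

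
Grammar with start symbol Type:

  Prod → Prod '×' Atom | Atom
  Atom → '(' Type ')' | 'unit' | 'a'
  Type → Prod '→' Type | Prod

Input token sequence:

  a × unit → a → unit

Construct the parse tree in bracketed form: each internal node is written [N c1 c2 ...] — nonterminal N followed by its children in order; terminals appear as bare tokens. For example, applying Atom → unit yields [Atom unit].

[Type [Prod [Prod [Atom a]] × [Atom unit]] → [Type [Prod [Atom a]] → [Type [Prod [Atom unit]]]]]

Type
Prod → Type
Prod × Atom → Type
Atom × Atom → Type
a × Atom → Type
a × unit → Type
a × unit → Prod → Type
a × unit → Atom → Type
a × unit → a → Type
a × unit → a → Prod
a × unit → a → Atom
a × unit → a → unit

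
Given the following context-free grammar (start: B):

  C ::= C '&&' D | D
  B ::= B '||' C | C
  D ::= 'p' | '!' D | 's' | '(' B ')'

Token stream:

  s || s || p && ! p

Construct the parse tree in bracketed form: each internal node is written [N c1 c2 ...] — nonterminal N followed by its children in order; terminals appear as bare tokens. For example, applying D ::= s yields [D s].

[B [B [B [C [D s]]] || [C [D s]]] || [C [C [D p]] && [D ! [D p]]]]

B
B || C
B || C || C
C || C || C
D || C || C
s || C || C
s || D || C
s || s || C
s || s || C && D
s || s || D && D
s || s || p && D
s || s || p && ! D
s || s || p && ! p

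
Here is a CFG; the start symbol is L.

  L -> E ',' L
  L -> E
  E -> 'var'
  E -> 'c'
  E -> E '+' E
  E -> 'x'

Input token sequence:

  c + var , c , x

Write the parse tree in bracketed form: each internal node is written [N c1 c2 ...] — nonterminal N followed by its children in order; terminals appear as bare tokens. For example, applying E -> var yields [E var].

L
E , L
E + E , L
c + E , L
c + var , L
c + var , E , L
c + var , c , L
c + var , c , E
c + var , c , x

[L [E [E c] + [E var]] , [L [E c] , [L [E x]]]]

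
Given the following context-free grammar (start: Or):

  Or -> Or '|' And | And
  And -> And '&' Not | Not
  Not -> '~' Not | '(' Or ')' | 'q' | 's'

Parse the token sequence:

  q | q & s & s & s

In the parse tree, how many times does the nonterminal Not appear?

[Or [Or [And [Not q]]] | [And [And [And [And [Not q]] & [Not s]] & [Not s]] & [Not s]]]

5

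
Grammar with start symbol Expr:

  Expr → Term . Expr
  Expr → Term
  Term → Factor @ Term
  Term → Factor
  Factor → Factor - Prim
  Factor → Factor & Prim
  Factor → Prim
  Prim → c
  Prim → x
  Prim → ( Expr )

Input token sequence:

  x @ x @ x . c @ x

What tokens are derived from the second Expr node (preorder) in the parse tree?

[Expr [Term [Factor [Prim x]] @ [Term [Factor [Prim x]] @ [Term [Factor [Prim x]]]]] . [Expr [Term [Factor [Prim c]] @ [Term [Factor [Prim x]]]]]]

c @ x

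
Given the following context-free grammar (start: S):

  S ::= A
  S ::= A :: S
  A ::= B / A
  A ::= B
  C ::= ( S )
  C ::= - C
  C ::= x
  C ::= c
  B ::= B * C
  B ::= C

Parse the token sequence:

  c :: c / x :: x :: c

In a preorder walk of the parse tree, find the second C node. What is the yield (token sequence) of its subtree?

[S [A [B [C c]]] :: [S [A [B [C c]] / [A [B [C x]]]] :: [S [A [B [C x]]] :: [S [A [B [C c]]]]]]]

c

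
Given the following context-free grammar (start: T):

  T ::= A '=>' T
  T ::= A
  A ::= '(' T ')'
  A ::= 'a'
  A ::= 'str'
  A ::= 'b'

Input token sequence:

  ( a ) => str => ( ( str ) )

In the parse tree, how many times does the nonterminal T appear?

6

[T [A ( [T [A a]] )] => [T [A str] => [T [A ( [T [A ( [T [A str]] )]] )]]]]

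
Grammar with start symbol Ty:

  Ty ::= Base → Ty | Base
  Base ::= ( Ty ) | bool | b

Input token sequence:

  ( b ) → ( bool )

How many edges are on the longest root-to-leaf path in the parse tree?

5

[Ty [Base ( [Ty [Base b]] )] → [Ty [Base ( [Ty [Base bool]] )]]]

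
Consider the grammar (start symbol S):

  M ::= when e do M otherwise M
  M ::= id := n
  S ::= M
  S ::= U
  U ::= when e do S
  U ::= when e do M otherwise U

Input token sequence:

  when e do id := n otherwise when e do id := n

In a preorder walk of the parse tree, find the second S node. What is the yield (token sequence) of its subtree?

id := n

[S [U when e do [M id := n] otherwise [U when e do [S [M id := n]]]]]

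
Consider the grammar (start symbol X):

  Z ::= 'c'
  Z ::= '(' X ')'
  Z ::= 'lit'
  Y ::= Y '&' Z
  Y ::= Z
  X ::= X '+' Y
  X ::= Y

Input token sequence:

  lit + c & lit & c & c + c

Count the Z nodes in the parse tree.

[X [X [X [Y [Z lit]]] + [Y [Y [Y [Y [Z c]] & [Z lit]] & [Z c]] & [Z c]]] + [Y [Z c]]]

6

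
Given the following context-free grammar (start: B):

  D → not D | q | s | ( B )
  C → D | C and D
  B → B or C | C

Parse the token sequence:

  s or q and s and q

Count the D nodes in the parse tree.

4

[B [B [C [D s]]] or [C [C [C [D q]] and [D s]] and [D q]]]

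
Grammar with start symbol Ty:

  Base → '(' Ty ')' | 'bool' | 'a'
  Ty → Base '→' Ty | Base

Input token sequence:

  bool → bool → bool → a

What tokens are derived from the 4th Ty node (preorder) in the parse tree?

a

[Ty [Base bool] → [Ty [Base bool] → [Ty [Base bool] → [Ty [Base a]]]]]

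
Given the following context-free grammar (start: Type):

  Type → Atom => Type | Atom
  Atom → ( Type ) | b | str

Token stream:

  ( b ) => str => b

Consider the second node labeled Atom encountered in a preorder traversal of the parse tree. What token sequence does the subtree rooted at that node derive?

b

[Type [Atom ( [Type [Atom b]] )] => [Type [Atom str] => [Type [Atom b]]]]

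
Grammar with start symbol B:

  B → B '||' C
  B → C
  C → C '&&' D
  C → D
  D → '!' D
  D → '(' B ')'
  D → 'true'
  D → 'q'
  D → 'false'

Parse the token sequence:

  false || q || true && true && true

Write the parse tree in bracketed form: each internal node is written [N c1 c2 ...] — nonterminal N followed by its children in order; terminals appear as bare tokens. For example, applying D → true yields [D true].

B
B || C
B || C || C
C || C || C
D || C || C
false || C || C
false || D || C
false || q || C
false || q || C && D
false || q || C && D && D
false || q || D && D && D
false || q || true && D && D
false || q || true && true && D
false || q || true && true && true

[B [B [B [C [D false]]] || [C [D q]]] || [C [C [C [D true]] && [D true]] && [D true]]]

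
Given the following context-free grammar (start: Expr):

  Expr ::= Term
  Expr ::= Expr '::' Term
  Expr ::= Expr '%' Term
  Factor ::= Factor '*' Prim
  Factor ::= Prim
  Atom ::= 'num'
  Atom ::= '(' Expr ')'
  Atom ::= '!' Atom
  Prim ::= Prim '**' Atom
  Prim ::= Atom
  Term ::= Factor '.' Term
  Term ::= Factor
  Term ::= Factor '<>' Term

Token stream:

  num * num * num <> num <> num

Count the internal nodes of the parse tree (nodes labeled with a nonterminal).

19

[Expr [Term [Factor [Factor [Factor [Prim [Atom num]]] * [Prim [Atom num]]] * [Prim [Atom num]]] <> [Term [Factor [Prim [Atom num]]] <> [Term [Factor [Prim [Atom num]]]]]]]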